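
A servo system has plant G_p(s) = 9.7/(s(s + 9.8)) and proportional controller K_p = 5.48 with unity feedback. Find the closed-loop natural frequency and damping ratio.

With unity feedback the closed-loop characteristic equation is s² + 9.8s + 5.48·9.7 = s² + 9.8s + 53.16 = 0.
So ω_n² = 53.16 ⇒ ω_n = 7.291 rad/s, and ζ = 9.8/(2ω_n) = 0.672.

ω_n = 7.29 rad/s, ζ = 0.672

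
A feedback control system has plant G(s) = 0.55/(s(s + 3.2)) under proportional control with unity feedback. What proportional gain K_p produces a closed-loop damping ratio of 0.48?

K_p = 20.2

Closed-loop characteristic equation: s² + 3.2s + K_p·0.55 = 0.
So ω_n = √(0.55K_p) and 2ζω_n = 3.2, giving ζ = 3.2/(2√(0.55K_p)).
Setting ζ = 0.48: √(0.55K_p) = 3.2/(2·0.48) = 3.333, so K_p = 11.11/0.55 = 20.2.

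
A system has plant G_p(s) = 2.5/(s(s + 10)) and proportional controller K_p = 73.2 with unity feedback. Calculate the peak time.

T_p = 0.25 s

From 1 + K_pG_p(s) = 0: s² + 10s + 183 = 0 ⇒ ω_n = 13.53, ζ = 0.3696.
Damped frequency ω_d = ω_n√(1−ζ²) = 12.57 rad/s, so peak time T_p = π/ω_d = 0.25 s.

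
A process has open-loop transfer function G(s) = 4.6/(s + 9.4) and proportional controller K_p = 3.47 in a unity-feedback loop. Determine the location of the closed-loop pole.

Closed-loop transfer function: T(s) = K_p·G(s)/(1 + K_p·G(s)) = 15.96/(s + 9.4 + 15.96) = 15.96/(s + 25.36).
The closed-loop pole is at s = −25.36.

s = -25.36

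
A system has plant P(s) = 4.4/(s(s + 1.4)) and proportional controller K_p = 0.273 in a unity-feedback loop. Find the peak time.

The closed-loop denominator s² + 1.4s + 1.201 gives ω_n = √1.201 = 1.096 and ζ = 1.4/(2ω_n) = 0.6387.
Damped frequency ω_d = ω_n√(1−ζ²) = 0.8433 rad/s, so peak time T_p = π/ω_d = 3.73 s.

T_p = 3.73 s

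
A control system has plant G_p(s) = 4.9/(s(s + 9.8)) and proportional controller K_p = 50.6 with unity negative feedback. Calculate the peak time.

T_p = 0.21 s

The closed-loop denominator s² + 9.8s + 247.9 gives ω_n = √247.9 = 15.75 and ζ = 9.8/(2ω_n) = 0.3112.
Damped frequency ω_d = ω_n√(1−ζ²) = 14.96 rad/s, so peak time T_p = π/ω_d = 0.21 s.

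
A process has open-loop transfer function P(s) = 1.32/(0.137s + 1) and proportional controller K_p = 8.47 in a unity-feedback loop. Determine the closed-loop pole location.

Closed loop: T(s) = K_p·P/(1+K_p·P) = 11.18/(0.137s + 1 + 11.18), with pole at s = −(1 + 11.18)/0.137 = −88.91.

s = -88.91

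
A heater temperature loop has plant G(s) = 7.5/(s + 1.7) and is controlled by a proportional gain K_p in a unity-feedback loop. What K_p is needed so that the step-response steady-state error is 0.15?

K_p = 1.28

For a type-0 loop with proportional control, e_ss = 1/(1 + K_p·G(0)).
G(0) = 4.412. Require 1/(1 + K_p·4.412) = 0.15, so 1 + 4.412·K_p = 6.667.
K_p = (6.667 − 1)/4.412 = 1.28.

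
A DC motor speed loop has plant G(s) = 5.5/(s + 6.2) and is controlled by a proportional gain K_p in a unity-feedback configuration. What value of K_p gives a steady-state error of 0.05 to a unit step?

Steady-state error for a unit step on this type-0 loop is 1/(1 + K_p·G(0)).
G(0) = 0.8871. Require 1/(1 + K_p·0.8871) = 0.05, so 1 + 0.8871·K_p = 20.
K_p = (20 − 1)/0.8871 = 21.4.

K_p = 21.4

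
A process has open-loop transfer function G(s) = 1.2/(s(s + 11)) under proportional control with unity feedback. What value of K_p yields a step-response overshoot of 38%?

K_p = 291

From %OS = 100·exp(−πζ/√(1−ζ²)) = 38%, ζ = −ln(0.38)/√(π²+ln²(0.38)) = 0.2943.
Characteristic equation s² + 11s + 1.2K_p = 0 gives ζ = 11/(2√(1.2K_p)).
Setting ζ = 0.2943: √(1.2K_p) = 11/(2·0.2943) = 18.69, so K_p = 349.1/1.2 = 291.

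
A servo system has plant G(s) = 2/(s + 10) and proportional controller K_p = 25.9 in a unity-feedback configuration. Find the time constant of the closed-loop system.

Closed-loop transfer function: T(s) = K_p·G(s)/(1 + K_p·G(s)) = 51.8/(s + 10 + 51.8) = 51.8/(s + 61.8).
Time constant τ = 1/61.8 = 0.0162 s.

τ = 0.0162 s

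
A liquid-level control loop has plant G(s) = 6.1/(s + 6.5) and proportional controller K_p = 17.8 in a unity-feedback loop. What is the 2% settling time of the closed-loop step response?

Closed-loop transfer function: T(s) = K_p·G(s)/(1 + K_p·G(s)) = 108.6/(s + 6.5 + 108.6) = 108.6/(s + 115.1).
Time constant τ = 1/115.1 = 0.00869 s, so the 2% settling time is about 4τ = 0.0348 s.

T_s ≈ 0.0348 s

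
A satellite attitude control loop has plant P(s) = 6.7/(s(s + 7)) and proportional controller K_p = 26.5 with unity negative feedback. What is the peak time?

T_p = 0.244 s

From 1 + K_pP(s) = 0: s² + 7s + 177.6 = 0 ⇒ ω_n = 13.32, ζ = 0.2627.
Damped frequency ω_d = ω_n√(1−ζ²) = 12.86 rad/s, so peak time T_p = π/ω_d = 0.244 s.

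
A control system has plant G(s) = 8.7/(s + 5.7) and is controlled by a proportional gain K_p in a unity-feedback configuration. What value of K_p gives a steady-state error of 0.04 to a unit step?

K_p = 15.7

For a type-0 loop with proportional control, e_ss = 1/(1 + K_p·G(0)).
G(0) = 1.526. Require 1/(1 + K_p·1.526) = 0.04, so 1 + 1.526·K_p = 25.
K_p = (25 − 1)/1.526 = 15.7.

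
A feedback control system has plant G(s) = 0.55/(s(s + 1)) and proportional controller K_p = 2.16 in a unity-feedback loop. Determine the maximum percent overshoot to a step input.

19.8%

From 1 + K_pG(s) = 0: s² + 1s + 1.188 = 0 ⇒ ω_n = 1.09, ζ = 0.4587.
%OS = 100·exp(−πζ/√(1−ζ²)) = 100·exp(−π·0.4587/√0.7896) = 19.8%.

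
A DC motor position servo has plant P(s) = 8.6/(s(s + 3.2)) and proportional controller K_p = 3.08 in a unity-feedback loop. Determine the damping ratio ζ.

ζ = 0.311

1 + K_p·P(s) = 0 gives s² + 3.2s + 26.49 = 0.
So ω_n² = 26.49 ⇒ ω_n = 5.147 rad/s, and ζ = 3.2/(2ω_n) = 0.311.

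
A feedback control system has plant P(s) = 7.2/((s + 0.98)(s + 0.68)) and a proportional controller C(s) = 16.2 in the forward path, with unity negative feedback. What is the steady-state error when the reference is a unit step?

The loop is type 0. Static position error constant K_pos = C(0)·P(0) = 16.2·10.8 = 175.
Steady-state error to a unit step: e_ss = 1/(1+K_pos) = 1/176 = 0.00568.

0.00568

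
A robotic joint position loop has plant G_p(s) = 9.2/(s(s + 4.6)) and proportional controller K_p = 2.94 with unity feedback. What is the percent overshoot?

21.2%

The closed-loop denominator s² + 4.6s + 27.05 gives ω_n = √27.05 = 5.201 and ζ = 4.6/(2ω_n) = 0.4422.
%OS = 100·exp(−πζ/√(1−ζ²)) = 100·exp(−π·0.4422/√0.8044) = 21.2%.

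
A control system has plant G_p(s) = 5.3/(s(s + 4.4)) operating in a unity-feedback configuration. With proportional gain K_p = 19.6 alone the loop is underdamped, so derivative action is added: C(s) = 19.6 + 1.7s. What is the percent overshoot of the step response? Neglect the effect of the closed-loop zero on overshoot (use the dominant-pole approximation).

6.43%

Forward path: (19.6 + 1.7s)·5.3/(s(s+4.4)). The closed-loop characteristic equation is s² + (4.4 + 5.3·1.7)s + 5.3·19.6 = 0.
That is s² + 13.41s + 103.9 = 0, so ω_n = 10.19 rad/s and ζ = 13.41/(2·10.19) = 0.6579.
%OS = 100·exp(−πζ/√(1−ζ²)) = 6.43%.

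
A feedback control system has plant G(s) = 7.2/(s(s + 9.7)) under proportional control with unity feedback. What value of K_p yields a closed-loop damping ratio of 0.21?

Closed-loop characteristic equation: s² + 9.7s + K_p·7.2 = 0.
So ω_n = √(7.2K_p) and 2ζω_n = 9.7, giving ζ = 9.7/(2√(7.2K_p)).
Setting ζ = 0.21: √(7.2K_p) = 9.7/(2·0.21) = 23.1, so K_p = 533.4/7.2 = 74.1.

K_p = 74.1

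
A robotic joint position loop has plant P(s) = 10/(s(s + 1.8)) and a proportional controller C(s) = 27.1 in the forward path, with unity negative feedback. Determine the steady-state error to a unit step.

The open loop C(s)P(s) has a pole at the origin (type 1), so the static position error constant is infinite and e_ss = 1/(1+∞) = 0.

0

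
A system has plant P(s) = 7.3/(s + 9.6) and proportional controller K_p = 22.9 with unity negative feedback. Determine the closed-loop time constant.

τ = 0.00566 s

Closed-loop transfer function: T(s) = K_p·P(s)/(1 + K_p·P(s)) = 167.2/(s + 9.6 + 167.2) = 167.2/(s + 176.8).
Time constant τ = 1/176.8 = 0.00566 s.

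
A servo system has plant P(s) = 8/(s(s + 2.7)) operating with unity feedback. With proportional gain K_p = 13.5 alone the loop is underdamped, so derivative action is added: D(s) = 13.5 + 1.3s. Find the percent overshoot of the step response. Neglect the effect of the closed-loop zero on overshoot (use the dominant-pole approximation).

Forward path: (13.5 + 1.3s)·8/(s(s+2.7)). The closed-loop characteristic equation is s² + (2.7 + 8·1.3)s + 8·13.5 = 0.
That is s² + 13.1s + 108 = 0, so ω_n = 10.39 rad/s and ζ = 13.1/(2·10.39) = 0.6303.
%OS = 100·exp(−πζ/√(1−ζ²)) = 7.81%.

7.81%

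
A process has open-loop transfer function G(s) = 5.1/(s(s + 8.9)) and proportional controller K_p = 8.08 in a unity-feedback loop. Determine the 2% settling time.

T_s ≈ 0.899 s

Closed-loop characteristic equation: s² + 8.9s + 41.21 = 0, so ω_n = 6.419 rad/s and ζ = 8.9/(2·6.419) = 0.6932.
2% settling time T_s ≈ 4/(ζω_n) = 4/4.45 = 0.899 s.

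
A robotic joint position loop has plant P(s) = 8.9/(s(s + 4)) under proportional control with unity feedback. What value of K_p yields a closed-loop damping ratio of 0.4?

Closed-loop characteristic equation: s² + 4s + K_p·8.9 = 0.
So ω_n = √(8.9K_p) and 2ζω_n = 4, giving ζ = 4/(2√(8.9K_p)).
Setting ζ = 0.4: √(8.9K_p) = 4/(2·0.4) = 5, so K_p = 25/8.9 = 2.81.

K_p = 2.81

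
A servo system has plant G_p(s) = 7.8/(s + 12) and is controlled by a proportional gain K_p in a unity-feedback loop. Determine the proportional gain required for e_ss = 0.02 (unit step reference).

For a type-0 loop with proportional control, e_ss = 1/(1 + K_p·G_p(0)).
G_p(0) = 0.65. Require 1/(1 + K_p·0.65) = 0.02, so 1 + 0.65·K_p = 50.
K_p = (50 − 1)/0.65 = 75.4.

K_p = 75.4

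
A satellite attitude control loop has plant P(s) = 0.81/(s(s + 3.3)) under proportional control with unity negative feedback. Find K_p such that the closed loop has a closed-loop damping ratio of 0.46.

K_p = 15.9

Closed-loop characteristic equation: s² + 3.3s + K_p·0.81 = 0.
So ω_n = √(0.81K_p) and 2ζω_n = 3.3, giving ζ = 3.3/(2√(0.81K_p)).
Setting ζ = 0.46: √(0.81K_p) = 3.3/(2·0.46) = 3.587, so K_p = 12.87/0.81 = 15.9.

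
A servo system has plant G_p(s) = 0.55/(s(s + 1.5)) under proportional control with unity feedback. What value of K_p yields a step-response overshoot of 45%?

From %OS = 100·exp(−πζ/√(1−ζ²)) = 45%, ζ = −ln(0.45)/√(π²+ln²(0.45)) = 0.2463.
Characteristic equation s² + 1.5s + 0.55K_p = 0 gives ζ = 1.5/(2√(0.55K_p)).
Setting ζ = 0.2463: √(0.55K_p) = 1.5/(2·0.2463) = 3.045, so K_p = 9.269/0.55 = 16.9.

K_p = 16.9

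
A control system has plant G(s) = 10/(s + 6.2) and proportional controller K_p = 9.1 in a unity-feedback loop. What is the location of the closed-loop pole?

Closed-loop transfer function: T(s) = K_p·G(s)/(1 + K_p·G(s)) = 91/(s + 6.2 + 91) = 91/(s + 97.2).
The closed-loop pole is at s = −97.2.

s = -97.2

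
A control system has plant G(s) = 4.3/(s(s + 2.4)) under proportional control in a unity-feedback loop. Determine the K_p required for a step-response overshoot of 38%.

From %OS = 100·exp(−πζ/√(1−ζ²)) = 38%, ζ = −ln(0.38)/√(π²+ln²(0.38)) = 0.2943.
Characteristic equation s² + 2.4s + 4.3K_p = 0 gives ζ = 2.4/(2√(4.3K_p)).
Setting ζ = 0.2943: √(4.3K_p) = 2.4/(2·0.2943) = 4.077, so K_p = 16.62/4.3 = 3.87.

K_p = 3.87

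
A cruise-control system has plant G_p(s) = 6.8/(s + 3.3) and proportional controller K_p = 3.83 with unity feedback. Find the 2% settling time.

Closed-loop transfer function: T(s) = K_p·G_p(s)/(1 + K_p·G_p(s)) = 26.04/(s + 3.3 + 26.04) = 26.04/(s + 29.34).
Time constant τ = 1/29.34 = 0.03408 s, so the 2% settling time is about 4τ = 0.136 s.

T_s ≈ 0.136 s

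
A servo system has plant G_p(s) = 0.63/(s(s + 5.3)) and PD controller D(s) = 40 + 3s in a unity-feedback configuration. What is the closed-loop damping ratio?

Forward path: (40 + 3s)·0.63/(s(s+5.3)). The closed-loop characteristic equation is s² + (5.3 + 0.63·3)s + 0.63·40 = 0.
That is s² + 7.19s + 25.2 = 0, so ω_n = 5.02 rad/s and ζ = 7.19/(2·5.02) = 0.7161.

ζ = 0.716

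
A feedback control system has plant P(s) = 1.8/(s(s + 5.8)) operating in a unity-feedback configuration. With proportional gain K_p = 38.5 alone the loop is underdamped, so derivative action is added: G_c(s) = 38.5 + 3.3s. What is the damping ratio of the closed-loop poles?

ζ = 0.705

Forward path: (38.5 + 3.3s)·1.8/(s(s+5.8)). The closed-loop characteristic equation is s² + (5.8 + 1.8·3.3)s + 1.8·38.5 = 0.
That is s² + 11.74s + 69.3 = 0, so ω_n = 8.325 rad/s and ζ = 11.74/(2·8.325) = 0.7051.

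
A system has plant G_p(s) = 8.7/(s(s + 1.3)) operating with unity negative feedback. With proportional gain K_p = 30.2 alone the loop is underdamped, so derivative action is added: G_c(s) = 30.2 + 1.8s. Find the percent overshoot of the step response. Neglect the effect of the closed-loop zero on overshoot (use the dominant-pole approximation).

Forward path: (30.2 + 1.8s)·8.7/(s(s+1.3)). The closed-loop characteristic equation is s² + (1.3 + 8.7·1.8)s + 8.7·30.2 = 0.
That is s² + 16.96s + 262.7 = 0, so ω_n = 16.21 rad/s and ζ = 16.96/(2·16.21) = 0.5232.
%OS = 100·exp(−πζ/√(1−ζ²)) = 14.5%.

14.5%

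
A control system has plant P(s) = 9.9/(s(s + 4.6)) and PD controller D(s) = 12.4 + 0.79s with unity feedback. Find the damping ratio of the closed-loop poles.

ζ = 0.561

Forward path: (12.4 + 0.79s)·9.9/(s(s+4.6)). The closed-loop characteristic equation is s² + (4.6 + 9.9·0.79)s + 9.9·12.4 = 0.
That is s² + 12.42s + 122.8 = 0, so ω_n = 11.08 rad/s and ζ = 12.42/(2·11.08) = 0.5605.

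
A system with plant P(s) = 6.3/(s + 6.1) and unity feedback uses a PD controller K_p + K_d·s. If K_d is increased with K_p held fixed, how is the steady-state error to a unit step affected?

unchanged

At s = 0 the derivative term contributes nothing: C(0) = K_p regardless of K_d, so K_pos = K_p·P(0) and e_ss are unchanged.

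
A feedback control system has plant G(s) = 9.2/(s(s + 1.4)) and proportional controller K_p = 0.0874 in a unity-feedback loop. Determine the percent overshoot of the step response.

The closed-loop denominator s² + 1.4s + 0.8041 gives ω_n = √0.8041 = 0.8967 and ζ = 1.4/(2ω_n) = 0.7806.
%OS = 100·exp(−πζ/√(1−ζ²)) = 100·exp(−π·0.7806/√0.3906) = 1.98%.

1.98%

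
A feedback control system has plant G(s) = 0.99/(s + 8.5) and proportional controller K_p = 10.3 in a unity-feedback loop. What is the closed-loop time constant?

Closed-loop transfer function: T(s) = K_p·G(s)/(1 + K_p·G(s)) = 10.2/(s + 8.5 + 10.2) = 10.2/(s + 18.7).
Time constant τ = 1/18.7 = 0.0535 s.

τ = 0.0535 s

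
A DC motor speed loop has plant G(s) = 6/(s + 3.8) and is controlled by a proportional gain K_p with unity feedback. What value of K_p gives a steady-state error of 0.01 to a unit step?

The loop is type 0, so e_ss(step) = 1/(1 + K_pos) with K_pos = K_p·G(0).
G(0) = 1.579. Require 1/(1 + K_p·1.579) = 0.01, so 1 + 1.579·K_p = 100.
K_p = (100 − 1)/1.579 = 62.7.

K_p = 62.7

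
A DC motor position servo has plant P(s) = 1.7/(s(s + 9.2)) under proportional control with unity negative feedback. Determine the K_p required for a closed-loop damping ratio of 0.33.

K_p = 114

Closed-loop characteristic equation: s² + 9.2s + K_p·1.7 = 0.
So ω_n = √(1.7K_p) and 2ζω_n = 9.2, giving ζ = 9.2/(2√(1.7K_p)).
Setting ζ = 0.33: √(1.7K_p) = 9.2/(2·0.33) = 13.94, so K_p = 194.3/1.7 = 114.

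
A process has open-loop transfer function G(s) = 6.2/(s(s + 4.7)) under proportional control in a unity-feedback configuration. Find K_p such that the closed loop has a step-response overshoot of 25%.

From %OS = 100·exp(−πζ/√(1−ζ²)) = 25%, ζ = −ln(0.25)/√(π²+ln²(0.25)) = 0.4037.
Characteristic equation s² + 4.7s + 6.2K_p = 0 gives ζ = 4.7/(2√(6.2K_p)).
Setting ζ = 0.4037: √(6.2K_p) = 4.7/(2·0.4037) = 5.821, so K_p = 33.88/6.2 = 5.47.

K_p = 5.47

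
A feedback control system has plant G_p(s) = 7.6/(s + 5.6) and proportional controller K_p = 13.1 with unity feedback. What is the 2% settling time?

Closed-loop transfer function: T(s) = K_p·G_p(s)/(1 + K_p·G_p(s)) = 99.56/(s + 5.6 + 99.56) = 99.56/(s + 105.2).
Time constant τ = 1/105.2 = 0.009509 s, so the 2% settling time is about 4τ = 0.038 s.

T_s ≈ 0.038 s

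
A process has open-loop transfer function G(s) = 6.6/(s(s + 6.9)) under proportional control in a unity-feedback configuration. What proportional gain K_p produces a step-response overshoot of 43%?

K_p = 26.8

From %OS = 100·exp(−πζ/√(1−ζ²)) = 43%, ζ = −ln(0.43)/√(π²+ln²(0.43)) = 0.2594.
Characteristic equation s² + 6.9s + 6.6K_p = 0 gives ζ = 6.9/(2√(6.6K_p)).
Setting ζ = 0.2594: √(6.6K_p) = 6.9/(2·0.2594) = 13.3, so K_p = 176.8/6.6 = 26.8.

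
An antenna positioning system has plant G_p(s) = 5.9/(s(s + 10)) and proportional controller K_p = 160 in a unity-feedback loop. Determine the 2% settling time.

From 1 + K_pG_p(s) = 0: s² + 10s + 944 = 0 ⇒ ω_n = 30.72, ζ = 0.1627.
2% settling time T_s ≈ 4/(ζω_n) = 4/5 = 0.8 s.

T_s ≈ 0.8 s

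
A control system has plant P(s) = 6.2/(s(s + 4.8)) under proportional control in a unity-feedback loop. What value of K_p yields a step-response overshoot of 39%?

K_p = 11.3

From %OS = 100·exp(−πζ/√(1−ζ²)) = 39%, ζ = −ln(0.39)/√(π²+ln²(0.39)) = 0.2871.
Characteristic equation s² + 4.8s + 6.2K_p = 0 gives ζ = 4.8/(2√(6.2K_p)).
Setting ζ = 0.2871: √(6.2K_p) = 4.8/(2·0.2871) = 8.359, so K_p = 69.88/6.2 = 11.3.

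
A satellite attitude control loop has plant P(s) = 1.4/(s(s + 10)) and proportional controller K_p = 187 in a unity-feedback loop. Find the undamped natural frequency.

1 + K_p·P(s) = 0 gives s² + 10s + 261.8 = 0.
So ω_n² = 261.8 ⇒ ω_n = 16.18 rad/s, and ζ = 10/(2ω_n) = 0.309.

ω_n = 16.2 rad/s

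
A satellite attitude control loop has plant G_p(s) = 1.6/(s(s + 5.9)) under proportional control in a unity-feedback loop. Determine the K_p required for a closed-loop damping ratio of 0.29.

Closed-loop characteristic equation: s² + 5.9s + K_p·1.6 = 0.
So ω_n = √(1.6K_p) and 2ζω_n = 5.9, giving ζ = 5.9/(2√(1.6K_p)).
Setting ζ = 0.29: √(1.6K_p) = 5.9/(2·0.29) = 10.17, so K_p = 103.5/1.6 = 64.7.

K_p = 64.7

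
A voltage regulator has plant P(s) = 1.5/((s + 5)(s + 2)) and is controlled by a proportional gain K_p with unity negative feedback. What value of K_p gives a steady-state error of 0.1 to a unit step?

Steady-state error for a unit step on this type-0 loop is 1/(1 + K_p·P(0)).
P(0) = 0.15. Require 1/(1 + K_p·0.15) = 0.1, so 1 + 0.15·K_p = 10.
K_p = (10 − 1)/0.15 = 60.

K_p = 60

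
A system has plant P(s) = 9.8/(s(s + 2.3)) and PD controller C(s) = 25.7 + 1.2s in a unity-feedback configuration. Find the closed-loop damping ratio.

ζ = 0.443

Forward path: (25.7 + 1.2s)·9.8/(s(s+2.3)). The closed-loop characteristic equation is s² + (2.3 + 9.8·1.2)s + 9.8·25.7 = 0.
That is s² + 14.06s + 251.9 = 0, so ω_n = 15.87 rad/s and ζ = 14.06/(2·15.87) = 0.443.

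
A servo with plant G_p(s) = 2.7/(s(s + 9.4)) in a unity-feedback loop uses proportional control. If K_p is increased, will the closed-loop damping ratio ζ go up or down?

ζ = 9.4/(2√(2.7K_p)); increasing K_p raises the denominator, so ζ falls.

decrease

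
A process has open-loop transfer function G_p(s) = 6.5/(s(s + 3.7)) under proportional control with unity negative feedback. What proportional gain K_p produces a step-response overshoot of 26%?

K_p = 3.39

From %OS = 100·exp(−πζ/√(1−ζ²)) = 26%, ζ = −ln(0.26)/√(π²+ln²(0.26)) = 0.3941.
Characteristic equation s² + 3.7s + 6.5K_p = 0 gives ζ = 3.7/(2√(6.5K_p)).
Setting ζ = 0.3941: √(6.5K_p) = 3.7/(2·0.3941) = 4.694, so K_p = 22.04/6.5 = 3.39.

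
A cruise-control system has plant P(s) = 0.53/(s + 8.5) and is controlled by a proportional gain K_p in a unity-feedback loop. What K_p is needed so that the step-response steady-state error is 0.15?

Steady-state error for a unit step on this type-0 loop is 1/(1 + K_p·P(0)).
P(0) = 0.06235. Require 1/(1 + K_p·0.06235) = 0.15, so 1 + 0.06235·K_p = 6.667.
K_p = (6.667 − 1)/0.06235 = 90.9.

K_p = 90.9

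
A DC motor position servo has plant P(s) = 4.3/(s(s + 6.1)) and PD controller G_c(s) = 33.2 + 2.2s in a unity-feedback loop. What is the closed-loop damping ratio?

ζ = 0.651

Forward path: (33.2 + 2.2s)·4.3/(s(s+6.1)). The closed-loop characteristic equation is s² + (6.1 + 4.3·2.2)s + 4.3·33.2 = 0.
That is s² + 15.56s + 142.8 = 0, so ω_n = 11.95 rad/s and ζ = 15.56/(2·11.95) = 0.6511.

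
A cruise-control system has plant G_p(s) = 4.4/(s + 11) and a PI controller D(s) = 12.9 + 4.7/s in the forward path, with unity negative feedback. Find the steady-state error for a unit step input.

0

The open loop D(s)G_p(s) has a pole at the origin (type 1), so the static position error constant is infinite and e_ss = 1/(1+∞) = 0.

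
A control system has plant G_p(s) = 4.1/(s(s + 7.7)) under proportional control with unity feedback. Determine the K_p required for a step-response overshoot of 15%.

K_p = 13.5

From %OS = 100·exp(−πζ/√(1−ζ²)) = 15%, ζ = −ln(0.15)/√(π²+ln²(0.15)) = 0.5169.
Characteristic equation s² + 7.7s + 4.1K_p = 0 gives ζ = 7.7/(2√(4.1K_p)).
Setting ζ = 0.5169: √(4.1K_p) = 7.7/(2·0.5169) = 7.448, so K_p = 55.47/4.1 = 13.5.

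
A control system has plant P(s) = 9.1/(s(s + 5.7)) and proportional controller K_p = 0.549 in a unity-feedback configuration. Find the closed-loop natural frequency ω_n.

ω_n = 2.24 rad/s

With unity feedback the closed-loop characteristic equation is s² + 5.7s + 0.549·9.1 = s² + 5.7s + 4.996 = 0.
So ω_n² = 4.996 ⇒ ω_n = 2.235 rad/s, and ζ = 5.7/(2ω_n) = 1.28.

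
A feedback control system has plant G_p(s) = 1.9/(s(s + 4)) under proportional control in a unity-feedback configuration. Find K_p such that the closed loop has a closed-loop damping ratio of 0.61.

Closed-loop characteristic equation: s² + 4s + K_p·1.9 = 0.
So ω_n = √(1.9K_p) and 2ζω_n = 4, giving ζ = 4/(2√(1.9K_p)).
Setting ζ = 0.61: √(1.9K_p) = 4/(2·0.61) = 3.279, so K_p = 10.75/1.9 = 5.66.

K_p = 5.66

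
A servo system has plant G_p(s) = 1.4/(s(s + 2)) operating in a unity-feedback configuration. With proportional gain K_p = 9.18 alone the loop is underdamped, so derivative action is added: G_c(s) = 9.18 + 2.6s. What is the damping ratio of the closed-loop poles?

Forward path: (9.18 + 2.6s)·1.4/(s(s+2)). The closed-loop characteristic equation is s² + (2 + 1.4·2.6)s + 1.4·9.18 = 0.
That is s² + 5.64s + 12.85 = 0, so ω_n = 3.585 rad/s and ζ = 5.64/(2·3.585) = 0.7866.

ζ = 0.787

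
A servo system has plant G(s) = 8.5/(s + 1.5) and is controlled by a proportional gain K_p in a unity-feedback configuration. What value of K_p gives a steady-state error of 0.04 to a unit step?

K_p = 4.24

The loop is type 0, so e_ss(step) = 1/(1 + K_pos) with K_pos = K_p·G(0).
G(0) = 5.667. Require 1/(1 + K_p·5.667) = 0.04, so 1 + 5.667·K_p = 25.
K_p = (25 − 1)/5.667 = 4.24.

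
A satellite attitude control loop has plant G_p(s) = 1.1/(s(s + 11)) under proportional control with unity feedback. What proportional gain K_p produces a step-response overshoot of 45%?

K_p = 453

From %OS = 100·exp(−πζ/√(1−ζ²)) = 45%, ζ = −ln(0.45)/√(π²+ln²(0.45)) = 0.2463.
Characteristic equation s² + 11s + 1.1K_p = 0 gives ζ = 11/(2√(1.1K_p)).
Setting ζ = 0.2463: √(1.1K_p) = 11/(2·0.2463) = 22.33, so K_p = 498.5/1.1 = 453.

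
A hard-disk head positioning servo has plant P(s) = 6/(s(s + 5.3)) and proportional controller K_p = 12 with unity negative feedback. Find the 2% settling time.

Closed-loop characteristic equation: s² + 5.3s + 72 = 0, so ω_n = 8.485 rad/s and ζ = 5.3/(2·8.485) = 0.3123.
2% settling time T_s ≈ 4/(ζω_n) = 4/2.65 = 1.51 s.

T_s ≈ 1.51 s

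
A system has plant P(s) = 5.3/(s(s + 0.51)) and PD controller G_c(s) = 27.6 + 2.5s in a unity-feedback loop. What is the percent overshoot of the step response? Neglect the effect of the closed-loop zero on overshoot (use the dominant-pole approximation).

Forward path: (27.6 + 2.5s)·5.3/(s(s+0.51)). The closed-loop characteristic equation is s² + (0.51 + 5.3·2.5)s + 5.3·27.6 = 0.
That is s² + 13.76s + 146.3 = 0, so ω_n = 12.09 rad/s and ζ = 13.76/(2·12.09) = 0.5688.
%OS = 100·exp(−πζ/√(1−ζ²)) = 11.4%.

11.4%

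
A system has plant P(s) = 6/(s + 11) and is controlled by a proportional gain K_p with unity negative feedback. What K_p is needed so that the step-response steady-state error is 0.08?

K_p = 21.1

The loop is type 0, so e_ss(step) = 1/(1 + K_pos) with K_pos = K_p·P(0).
P(0) = 0.5455. Require 1/(1 + K_p·0.5455) = 0.08, so 1 + 0.5455·K_p = 12.5.
K_p = (12.5 − 1)/0.5455 = 21.1.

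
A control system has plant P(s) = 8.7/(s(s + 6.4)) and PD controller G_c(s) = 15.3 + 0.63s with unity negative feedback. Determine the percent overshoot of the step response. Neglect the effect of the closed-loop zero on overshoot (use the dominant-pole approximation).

15.2%

Forward path: (15.3 + 0.63s)·8.7/(s(s+6.4)). The closed-loop characteristic equation is s² + (6.4 + 8.7·0.63)s + 8.7·15.3 = 0.
That is s² + 11.88s + 133.1 = 0, so ω_n = 11.54 rad/s and ζ = 11.88/(2·11.54) = 0.5149.
%OS = 100·exp(−πζ/√(1−ζ²)) = 15.2%.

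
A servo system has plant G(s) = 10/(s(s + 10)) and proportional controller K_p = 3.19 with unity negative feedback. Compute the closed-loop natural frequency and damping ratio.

The closed-loop denominator is s(s+10) + 3.19·10 = s² + 10s + 31.9.
So ω_n² = 31.9 ⇒ ω_n = 5.648 rad/s, and ζ = 10/(2ω_n) = 0.885.

ω_n = 5.65 rad/s, ζ = 0.885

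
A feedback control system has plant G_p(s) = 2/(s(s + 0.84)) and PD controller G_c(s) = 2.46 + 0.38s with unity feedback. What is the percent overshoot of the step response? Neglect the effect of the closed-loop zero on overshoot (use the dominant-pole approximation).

29.7%

Forward path: (2.46 + 0.38s)·2/(s(s+0.84)). The closed-loop characteristic equation is s² + (0.84 + 2·0.38)s + 2·2.46 = 0.
That is s² + 1.6s + 4.92 = 0, so ω_n = 2.218 rad/s and ζ = 1.6/(2·2.218) = 0.3607.
%OS = 100·exp(−πζ/√(1−ζ²)) = 29.7%.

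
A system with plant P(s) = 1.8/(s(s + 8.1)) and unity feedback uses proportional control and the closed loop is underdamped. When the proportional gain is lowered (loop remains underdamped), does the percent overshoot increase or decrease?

ζ = 8.1/(2√(1.8K_p)) rises as K_p falls; higher damping means less overshoot.

decrease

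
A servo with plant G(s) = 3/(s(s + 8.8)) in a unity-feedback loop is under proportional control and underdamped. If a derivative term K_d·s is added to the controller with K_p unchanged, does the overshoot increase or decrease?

With PD the characteristic equation becomes s² + (a + K·K_d)s + K·K_p = 0; the damping term grows, ζ rises, overshoot falls.

decrease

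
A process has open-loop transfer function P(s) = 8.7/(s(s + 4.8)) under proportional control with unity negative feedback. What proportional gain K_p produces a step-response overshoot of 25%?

K_p = 4.06

From %OS = 100·exp(−πζ/√(1−ζ²)) = 25%, ζ = −ln(0.25)/√(π²+ln²(0.25)) = 0.4037.
Characteristic equation s² + 4.8s + 8.7K_p = 0 gives ζ = 4.8/(2√(8.7K_p)).
Setting ζ = 0.4037: √(8.7K_p) = 4.8/(2·0.4037) = 5.945, so K_p = 35.34/8.7 = 4.06.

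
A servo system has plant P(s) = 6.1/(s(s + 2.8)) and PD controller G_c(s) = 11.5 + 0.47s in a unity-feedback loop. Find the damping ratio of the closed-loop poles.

ζ = 0.338

Forward path: (11.5 + 0.47s)·6.1/(s(s+2.8)). The closed-loop characteristic equation is s² + (2.8 + 6.1·0.47)s + 6.1·11.5 = 0.
That is s² + 5.667s + 70.15 = 0, so ω_n = 8.376 rad/s and ζ = 5.667/(2·8.376) = 0.3383.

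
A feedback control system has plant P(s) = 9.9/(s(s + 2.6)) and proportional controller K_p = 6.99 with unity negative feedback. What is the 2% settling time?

From 1 + K_pP(s) = 0: s² + 2.6s + 69.2 = 0 ⇒ ω_n = 8.319, ζ = 0.1563.
2% settling time T_s ≈ 4/(ζω_n) = 4/1.3 = 3.08 s.

T_s ≈ 3.08 s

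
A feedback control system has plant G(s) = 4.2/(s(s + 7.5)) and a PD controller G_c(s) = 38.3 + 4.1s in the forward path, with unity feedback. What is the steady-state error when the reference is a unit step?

0

The open loop G_c(s)G(s) has a pole at the origin (type 1), so the static position error constant is infinite and e_ss = 1/(1+∞) = 0.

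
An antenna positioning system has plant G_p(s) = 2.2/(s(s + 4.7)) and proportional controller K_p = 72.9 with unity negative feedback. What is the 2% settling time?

T_s ≈ 1.7 s

Closed-loop characteristic equation: s² + 4.7s + 160.4 = 0, so ω_n = 12.66 rad/s and ζ = 4.7/(2·12.66) = 0.1856.
2% settling time T_s ≈ 4/(ζω_n) = 4/2.35 = 1.7 s.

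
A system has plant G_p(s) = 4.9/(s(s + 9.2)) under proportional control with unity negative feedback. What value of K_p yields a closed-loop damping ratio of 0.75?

K_p = 7.68

Closed-loop characteristic equation: s² + 9.2s + K_p·4.9 = 0.
So ω_n = √(4.9K_p) and 2ζω_n = 9.2, giving ζ = 9.2/(2√(4.9K_p)).
Setting ζ = 0.75: √(4.9K_p) = 9.2/(2·0.75) = 6.133, so K_p = 37.62/4.9 = 7.68.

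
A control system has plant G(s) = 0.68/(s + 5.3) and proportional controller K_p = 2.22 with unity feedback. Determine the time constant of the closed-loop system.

τ = 0.147 s

Closed-loop transfer function: T(s) = K_p·G(s)/(1 + K_p·G(s)) = 1.51/(s + 5.3 + 1.51) = 1.51/(s + 6.81).
Time constant τ = 1/6.81 = 0.147 s.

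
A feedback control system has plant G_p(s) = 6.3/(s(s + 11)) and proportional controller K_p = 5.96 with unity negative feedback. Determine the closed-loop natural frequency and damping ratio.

ω_n = 6.13 rad/s, ζ = 0.898

The closed-loop denominator is s(s+11) + 5.96·6.3 = s² + 11s + 37.55.
So ω_n² = 37.55 ⇒ ω_n = 6.128 rad/s, and ζ = 11/(2ω_n) = 0.898.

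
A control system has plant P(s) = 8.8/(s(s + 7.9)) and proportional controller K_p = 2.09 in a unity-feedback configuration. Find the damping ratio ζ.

1 + K_p·P(s) = 0 gives s² + 7.9s + 18.39 = 0.
So ω_n² = 18.39 ⇒ ω_n = 4.289 rad/s, and ζ = 7.9/(2ω_n) = 0.921.

ζ = 0.921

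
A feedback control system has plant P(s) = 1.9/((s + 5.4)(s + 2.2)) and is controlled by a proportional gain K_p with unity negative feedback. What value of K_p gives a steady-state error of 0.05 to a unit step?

K_p = 119

The loop is type 0, so e_ss(step) = 1/(1 + K_pos) with K_pos = K_p·P(0).
P(0) = 0.1599. Require 1/(1 + K_p·0.1599) = 0.05, so 1 + 0.1599·K_p = 20.
K_p = (20 − 1)/0.1599 = 119.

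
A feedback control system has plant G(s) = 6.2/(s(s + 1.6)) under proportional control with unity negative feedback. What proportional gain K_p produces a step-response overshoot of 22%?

From %OS = 100·exp(−πζ/√(1−ζ²)) = 22%, ζ = −ln(0.22)/√(π²+ln²(0.22)) = 0.4342.
Characteristic equation s² + 1.6s + 6.2K_p = 0 gives ζ = 1.6/(2√(6.2K_p)).
Setting ζ = 0.4342: √(6.2K_p) = 1.6/(2·0.4342) = 1.843, so K_p = 3.395/6.2 = 0.548.

K_p = 0.548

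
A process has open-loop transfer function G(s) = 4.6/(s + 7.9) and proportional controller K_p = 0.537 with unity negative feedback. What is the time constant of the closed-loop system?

Closed-loop transfer function: T(s) = K_p·G(s)/(1 + K_p·G(s)) = 2.47/(s + 7.9 + 2.47) = 2.47/(s + 10.37).
Time constant τ = 1/10.37 = 0.0964 s.

τ = 0.0964 s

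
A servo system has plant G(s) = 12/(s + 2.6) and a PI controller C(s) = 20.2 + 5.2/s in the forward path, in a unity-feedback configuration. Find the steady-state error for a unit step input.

0

The open loop C(s)G(s) has a pole at the origin (type 1), so the static position error constant is infinite and e_ss = 1/(1+∞) = 0.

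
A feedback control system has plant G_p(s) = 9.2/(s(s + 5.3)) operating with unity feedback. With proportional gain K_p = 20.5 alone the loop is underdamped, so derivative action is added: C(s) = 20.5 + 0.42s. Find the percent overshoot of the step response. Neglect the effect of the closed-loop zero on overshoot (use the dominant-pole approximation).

32.9%

Forward path: (20.5 + 0.42s)·9.2/(s(s+5.3)). The closed-loop characteristic equation is s² + (5.3 + 9.2·0.42)s + 9.2·20.5 = 0.
That is s² + 9.164s + 188.6 = 0, so ω_n = 13.73 rad/s and ζ = 9.164/(2·13.73) = 0.3336.
%OS = 100·exp(−πζ/√(1−ζ²)) = 32.9%.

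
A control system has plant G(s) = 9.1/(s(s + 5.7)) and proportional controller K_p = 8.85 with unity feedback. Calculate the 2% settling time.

T_s ≈ 1.4 s

The closed-loop denominator s² + 5.7s + 80.53 gives ω_n = √80.53 = 8.974 and ζ = 5.7/(2ω_n) = 0.3176.
2% settling time T_s ≈ 4/(ζω_n) = 4/2.85 = 1.4 s.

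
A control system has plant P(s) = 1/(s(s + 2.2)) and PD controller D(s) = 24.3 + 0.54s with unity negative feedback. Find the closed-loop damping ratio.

ζ = 0.278

Forward path: (24.3 + 0.54s)·1/(s(s+2.2)). The closed-loop characteristic equation is s² + (2.2 + 1·0.54)s + 1·24.3 = 0.
That is s² + 2.74s + 24.3 = 0, so ω_n = 4.93 rad/s and ζ = 2.74/(2·4.93) = 0.2779.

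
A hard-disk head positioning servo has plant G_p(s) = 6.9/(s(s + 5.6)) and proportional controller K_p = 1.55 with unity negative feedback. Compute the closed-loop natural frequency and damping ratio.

The closed-loop denominator is s(s+5.6) + 1.55·6.9 = s² + 5.6s + 10.7.
So ω_n² = 10.7 ⇒ ω_n = 3.27 rad/s, and ζ = 5.6/(2ω_n) = 0.856.

ω_n = 3.27 rad/s, ζ = 0.856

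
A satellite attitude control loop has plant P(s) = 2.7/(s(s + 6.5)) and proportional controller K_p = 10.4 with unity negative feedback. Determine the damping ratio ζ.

The closed-loop denominator is s(s+6.5) + 10.4·2.7 = s² + 6.5s + 28.08.
Matching s² + 2ζω_n s + ω_n²: ω_n = √28.08 = 5.299 rad/s and 2ζω_n = 6.5, so ζ = 6.5/(2·5.299) = 0.613.

ζ = 0.613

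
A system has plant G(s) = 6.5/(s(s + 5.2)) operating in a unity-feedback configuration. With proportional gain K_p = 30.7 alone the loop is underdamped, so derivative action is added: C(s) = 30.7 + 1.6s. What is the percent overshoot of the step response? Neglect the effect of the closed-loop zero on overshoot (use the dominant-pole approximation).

Forward path: (30.7 + 1.6s)·6.5/(s(s+5.2)). The closed-loop characteristic equation is s² + (5.2 + 6.5·1.6)s + 6.5·30.7 = 0.
That is s² + 15.6s + 199.5 = 0, so ω_n = 14.13 rad/s and ζ = 15.6/(2·14.13) = 0.5522.
%OS = 100·exp(−πζ/√(1−ζ²)) = 12.5%.

12.5%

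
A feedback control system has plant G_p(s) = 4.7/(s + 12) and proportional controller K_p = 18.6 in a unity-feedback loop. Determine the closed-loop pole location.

Closed-loop transfer function: T(s) = K_p·G_p(s)/(1 + K_p·G_p(s)) = 87.42/(s + 12 + 87.42) = 87.42/(s + 99.42).
The closed-loop pole is at s = −99.42.

s = -99.42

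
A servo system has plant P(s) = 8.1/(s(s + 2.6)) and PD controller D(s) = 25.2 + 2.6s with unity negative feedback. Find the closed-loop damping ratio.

Forward path: (25.2 + 2.6s)·8.1/(s(s+2.6)). The closed-loop characteristic equation is s² + (2.6 + 8.1·2.6)s + 8.1·25.2 = 0.
That is s² + 23.66s + 204.1 = 0, so ω_n = 14.29 rad/s and ζ = 23.66/(2·14.29) = 0.828.

ζ = 0.828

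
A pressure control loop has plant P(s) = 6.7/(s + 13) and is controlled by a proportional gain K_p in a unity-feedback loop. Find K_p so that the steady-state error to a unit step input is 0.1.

Steady-state error for a unit step on this type-0 loop is 1/(1 + K_p·P(0)).
P(0) = 0.5154. Require 1/(1 + K_p·0.5154) = 0.1, so 1 + 0.5154·K_p = 10.
K_p = (10 − 1)/0.5154 = 17.5.

K_p = 17.5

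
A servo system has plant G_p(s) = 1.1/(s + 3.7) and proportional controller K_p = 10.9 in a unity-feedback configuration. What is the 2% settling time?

T_s ≈ 0.255 s

Closed-loop transfer function: T(s) = K_p·G_p(s)/(1 + K_p·G_p(s)) = 11.99/(s + 3.7 + 11.99) = 11.99/(s + 15.69).
Time constant τ = 1/15.69 = 0.06373 s, so the 2% settling time is about 4τ = 0.255 s.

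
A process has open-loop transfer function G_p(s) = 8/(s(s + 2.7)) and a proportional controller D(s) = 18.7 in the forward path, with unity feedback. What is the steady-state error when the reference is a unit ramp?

0.018

The loop has one pole at the origin (type 1). Velocity error constant K_v = lim_{s→0} s·D(s)G_p(s) = 18.7·8/2.7 = 55.41.
Steady-state error to a unit ramp: e_ss = 1/K_v = 0.018.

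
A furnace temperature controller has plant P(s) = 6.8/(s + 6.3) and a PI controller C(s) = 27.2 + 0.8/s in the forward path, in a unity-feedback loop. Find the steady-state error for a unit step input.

The open loop C(s)P(s) has a pole at the origin (type 1), so the static position error constant is infinite and e_ss = 1/(1+∞) = 0.

0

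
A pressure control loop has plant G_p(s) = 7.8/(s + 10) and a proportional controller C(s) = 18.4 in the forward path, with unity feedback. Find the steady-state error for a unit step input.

The loop is type 0. Static position error constant K_pos = C(0)·G_p(0) = 18.4·0.78 = 14.35.
Steady-state error to a unit step: e_ss = 1/(1+K_pos) = 1/15.35 = 0.0651.

0.0651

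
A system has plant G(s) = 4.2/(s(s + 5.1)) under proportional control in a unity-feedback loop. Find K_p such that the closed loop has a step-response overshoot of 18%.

From %OS = 100·exp(−πζ/√(1−ζ²)) = 18%, ζ = −ln(0.18)/√(π²+ln²(0.18)) = 0.4791.
Characteristic equation s² + 5.1s + 4.2K_p = 0 gives ζ = 5.1/(2√(4.2K_p)).
Setting ζ = 0.4791: √(4.2K_p) = 5.1/(2·0.4791) = 5.322, so K_p = 28.33/4.2 = 6.74.

K_p = 6.74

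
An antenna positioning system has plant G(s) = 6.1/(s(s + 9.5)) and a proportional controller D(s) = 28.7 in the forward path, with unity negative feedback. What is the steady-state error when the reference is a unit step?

0

The open loop D(s)G(s) has a pole at the origin (type 1), so the static position error constant is infinite and e_ss = 1/(1+∞) = 0.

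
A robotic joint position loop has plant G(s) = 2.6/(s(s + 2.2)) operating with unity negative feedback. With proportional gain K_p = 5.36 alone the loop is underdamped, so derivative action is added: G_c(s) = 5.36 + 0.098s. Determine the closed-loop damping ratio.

ζ = 0.329

Forward path: (5.36 + 0.098s)·2.6/(s(s+2.2)). The closed-loop characteristic equation is s² + (2.2 + 2.6·0.098)s + 2.6·5.36 = 0.
That is s² + 2.455s + 13.94 = 0, so ω_n = 3.733 rad/s and ζ = 2.455/(2·3.733) = 0.3288.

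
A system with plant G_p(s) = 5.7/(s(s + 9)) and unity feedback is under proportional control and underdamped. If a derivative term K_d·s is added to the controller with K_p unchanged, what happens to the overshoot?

decrease

With PD the characteristic equation becomes s² + (a + K·K_d)s + K·K_p = 0; the damping term grows, ζ rises, overshoot falls.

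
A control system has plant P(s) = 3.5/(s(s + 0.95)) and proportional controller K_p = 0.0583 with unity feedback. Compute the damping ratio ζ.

ζ = 1.05

1 + K_p·P(s) = 0 gives s² + 0.95s + 0.204 = 0.
Matching s² + 2ζω_n s + ω_n²: ω_n = √0.204 = 0.4517 rad/s and 2ζω_n = 0.95, so ζ = 0.95/(2·0.4517) = 1.05.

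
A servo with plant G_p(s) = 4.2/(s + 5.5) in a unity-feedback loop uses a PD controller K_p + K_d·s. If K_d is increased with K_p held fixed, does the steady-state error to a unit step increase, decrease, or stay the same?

unchanged

K_d affects only the transient (the s-coefficient); the DC loop gain, and hence e_ss, depends only on K_p.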